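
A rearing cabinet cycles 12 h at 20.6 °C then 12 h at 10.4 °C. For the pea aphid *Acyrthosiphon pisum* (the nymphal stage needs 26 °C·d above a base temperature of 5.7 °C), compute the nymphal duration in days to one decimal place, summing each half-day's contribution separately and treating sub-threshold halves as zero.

2.7 days

Day half: max(0, 20.6 − 5.7) × 0.5 = 14.9 × 0.5 = 7.45 DD.
Night half: max(0, 10.4 − 5.7) × 0.5 = 4.7 × 0.5 = 2.35 DD.
Per 24 h: 9.80 DD/day.
Duration = 26 / 9.80 = 2.653 ≈ 2.7 days.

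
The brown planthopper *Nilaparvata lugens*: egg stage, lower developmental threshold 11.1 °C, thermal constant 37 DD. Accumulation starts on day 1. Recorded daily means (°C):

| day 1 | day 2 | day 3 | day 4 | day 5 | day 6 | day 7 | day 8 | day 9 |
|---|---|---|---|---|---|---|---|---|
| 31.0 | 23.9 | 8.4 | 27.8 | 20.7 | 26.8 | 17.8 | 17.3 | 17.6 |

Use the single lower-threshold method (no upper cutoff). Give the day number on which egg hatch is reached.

Daily DD above 11.1 °C: 19.9, 12.8, 0.0, 16.7, 9.6, 15.7, 6.7, 6.2, 6.5.
Cumulative: 19.9, 32.7, 32.7, 49.4, 59.0, 74.7, 81.4, 87.6, 94.1.
The total first reaches 37 DD on day 4.

day 4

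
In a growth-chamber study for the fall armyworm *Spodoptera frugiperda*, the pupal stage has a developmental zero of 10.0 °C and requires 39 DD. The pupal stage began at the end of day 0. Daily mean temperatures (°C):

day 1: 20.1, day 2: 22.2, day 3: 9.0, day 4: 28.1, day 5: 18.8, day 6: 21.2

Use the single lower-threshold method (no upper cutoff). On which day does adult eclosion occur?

Daily DD above 10.0 °C: 10.1, 12.2, 0.0, 18.1, 8.8, 11.2.
Cumulative: 10.1, 22.3, 22.3, 40.4, 49.2, 60.4.
The total first reaches 39 DD on day 4.

day 4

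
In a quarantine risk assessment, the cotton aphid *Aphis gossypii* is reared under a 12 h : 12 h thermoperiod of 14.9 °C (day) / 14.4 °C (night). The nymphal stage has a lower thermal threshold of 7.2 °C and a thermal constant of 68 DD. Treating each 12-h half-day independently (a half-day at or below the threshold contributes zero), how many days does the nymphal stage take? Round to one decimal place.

9.1 days

Day half: max(0, 14.9 − 7.2) × 0.5 = 7.7 × 0.5 = 3.85 DD.
Night half: max(0, 14.4 − 7.2) × 0.5 = 7.2 × 0.5 = 3.60 DD.
Per 24 h: 7.45 DD/day.
Duration = 68 / 7.45 = 9.128 ≈ 9.1 days.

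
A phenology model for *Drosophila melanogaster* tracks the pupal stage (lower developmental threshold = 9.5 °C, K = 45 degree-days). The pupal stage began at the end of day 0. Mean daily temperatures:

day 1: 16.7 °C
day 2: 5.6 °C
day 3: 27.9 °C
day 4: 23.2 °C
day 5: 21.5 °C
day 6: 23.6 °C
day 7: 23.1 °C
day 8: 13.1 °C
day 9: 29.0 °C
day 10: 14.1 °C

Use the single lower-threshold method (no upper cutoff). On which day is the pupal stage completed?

day 5

Daily DD above 9.5 °C: 7.2, 0.0, 18.4, 13.7, 12.0, 14.1, 13.6, 3.6, 19.5, 4.6.
Cumulative: 7.2, 7.2, 25.6, 39.3, 51.3, 65.4, 79.0, 82.6, 102.1, 106.7.
The total first reaches 45 DD on day 5.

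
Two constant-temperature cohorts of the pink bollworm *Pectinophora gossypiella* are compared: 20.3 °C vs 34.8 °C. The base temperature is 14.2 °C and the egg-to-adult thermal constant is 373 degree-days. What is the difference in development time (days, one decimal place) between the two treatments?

43.0 days

At 20.3 °C: 373 / (20.3 − 14.2) = 373 / 6.1 = 61.148 d.
At 34.8 °C: 373 / (34.8 − 14.2) = 373 / 20.6 = 18.107 d.
Difference = |61.148 − 18.107| = 43.041 ≈ 43.0 days.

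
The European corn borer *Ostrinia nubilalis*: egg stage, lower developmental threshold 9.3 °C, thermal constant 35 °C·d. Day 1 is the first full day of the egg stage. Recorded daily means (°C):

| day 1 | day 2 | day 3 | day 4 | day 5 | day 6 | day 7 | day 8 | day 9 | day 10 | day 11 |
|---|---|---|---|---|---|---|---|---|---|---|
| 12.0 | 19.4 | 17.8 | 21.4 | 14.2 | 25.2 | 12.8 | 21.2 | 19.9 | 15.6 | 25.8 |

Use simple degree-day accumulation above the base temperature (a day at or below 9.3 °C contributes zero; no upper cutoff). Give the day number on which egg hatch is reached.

Daily DD above 9.3 °C: 2.7, 10.1, 8.5, 12.1, 4.9, 15.9, 3.5, 11.9, 10.6, 6.3, 16.5.
Cumulative: 2.7, 12.8, 21.3, 33.4, 38.3, 54.2, 57.7, 69.6, 80.2, 86.5, 103.0.
The total first reaches 35 DD on day 5.

day 5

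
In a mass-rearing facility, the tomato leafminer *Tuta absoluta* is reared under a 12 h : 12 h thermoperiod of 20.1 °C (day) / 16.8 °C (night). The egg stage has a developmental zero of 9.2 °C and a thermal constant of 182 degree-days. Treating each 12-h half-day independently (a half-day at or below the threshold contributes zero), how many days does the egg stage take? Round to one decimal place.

19.7 days

Day half: max(0, 20.1 − 9.2) × 0.5 = 10.9 × 0.5 = 5.45 DD.
Night half: max(0, 16.8 − 9.2) × 0.5 = 7.6 × 0.5 = 3.80 DD.
Per 24 h: 9.25 DD/day.
Duration = 182 / 9.25 = 19.676 ≈ 19.7 days.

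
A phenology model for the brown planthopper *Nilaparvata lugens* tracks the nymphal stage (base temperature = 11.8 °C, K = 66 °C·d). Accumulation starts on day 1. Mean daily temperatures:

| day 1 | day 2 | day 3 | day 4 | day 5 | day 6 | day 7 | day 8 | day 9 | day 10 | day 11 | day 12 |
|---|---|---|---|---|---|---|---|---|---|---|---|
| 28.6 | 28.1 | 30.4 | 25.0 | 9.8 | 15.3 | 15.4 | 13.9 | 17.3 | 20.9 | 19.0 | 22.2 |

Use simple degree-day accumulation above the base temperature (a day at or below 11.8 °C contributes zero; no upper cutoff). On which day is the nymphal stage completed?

day 6

Daily DD above 11.8 °C: 16.8, 16.3, 18.6, 13.2, 0.0, 3.5, 3.6, 2.1, 5.5, 9.1, 7.2, 10.4.
Cumulative: 16.8, 33.1, 51.7, 64.9, 64.9, 68.4, 72.0, 74.1, 79.6, 88.7, 95.9, 106.3.
The total first reaches 66 DD on day 6.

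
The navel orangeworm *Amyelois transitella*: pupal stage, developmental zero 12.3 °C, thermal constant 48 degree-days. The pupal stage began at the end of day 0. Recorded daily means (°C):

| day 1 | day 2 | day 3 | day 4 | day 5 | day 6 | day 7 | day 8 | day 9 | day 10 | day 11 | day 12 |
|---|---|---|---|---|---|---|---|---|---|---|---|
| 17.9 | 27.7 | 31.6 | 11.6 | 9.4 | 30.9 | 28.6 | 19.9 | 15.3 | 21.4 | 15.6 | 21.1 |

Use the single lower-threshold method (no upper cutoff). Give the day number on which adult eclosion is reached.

Daily DD above 12.3 °C: 5.6, 15.4, 19.3, 0.0, 0.0, 18.6, 16.3, 7.6, 3.0, 9.1, 3.3, 8.8.
Cumulative: 5.6, 21.0, 40.3, 40.3, 40.3, 58.9, 75.2, 82.8, 85.8, 94.9, 98.2, 107.0.
The total first reaches 48 DD on day 6.

day 6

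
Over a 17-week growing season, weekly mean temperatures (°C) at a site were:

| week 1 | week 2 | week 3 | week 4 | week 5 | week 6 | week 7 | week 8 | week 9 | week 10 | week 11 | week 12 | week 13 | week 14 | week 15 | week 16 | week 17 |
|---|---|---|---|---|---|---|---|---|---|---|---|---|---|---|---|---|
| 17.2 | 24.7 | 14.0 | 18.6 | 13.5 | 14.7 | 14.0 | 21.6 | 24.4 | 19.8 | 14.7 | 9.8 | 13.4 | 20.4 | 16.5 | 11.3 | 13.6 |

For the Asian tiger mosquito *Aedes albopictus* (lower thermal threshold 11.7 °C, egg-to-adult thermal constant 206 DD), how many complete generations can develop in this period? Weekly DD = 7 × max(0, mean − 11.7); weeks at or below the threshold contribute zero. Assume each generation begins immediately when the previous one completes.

Weekly DD (7 × max(0, T̄ − 11.7)): 38.5, 91.0, 16.1, 48.3, 12.6, 21.0, 16.1, 69.3, 88.9, 56.7, 21.0, 0.0, 11.9, 60.9, 33.6, 0.0, 13.3.
Season total = 599.2 DD.
Complete generations = ⌊599.2 / 206⌋ = 2.

2 generations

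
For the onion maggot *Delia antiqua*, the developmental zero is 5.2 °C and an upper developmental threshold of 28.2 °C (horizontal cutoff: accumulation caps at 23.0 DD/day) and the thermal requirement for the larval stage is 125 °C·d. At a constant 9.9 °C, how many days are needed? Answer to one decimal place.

Daily accumulation = 9.9 − 5.2 = 4.7 DD/day.
Duration = 125 / 4.7 = 26.596 ≈ 26.6 days.

26.6 days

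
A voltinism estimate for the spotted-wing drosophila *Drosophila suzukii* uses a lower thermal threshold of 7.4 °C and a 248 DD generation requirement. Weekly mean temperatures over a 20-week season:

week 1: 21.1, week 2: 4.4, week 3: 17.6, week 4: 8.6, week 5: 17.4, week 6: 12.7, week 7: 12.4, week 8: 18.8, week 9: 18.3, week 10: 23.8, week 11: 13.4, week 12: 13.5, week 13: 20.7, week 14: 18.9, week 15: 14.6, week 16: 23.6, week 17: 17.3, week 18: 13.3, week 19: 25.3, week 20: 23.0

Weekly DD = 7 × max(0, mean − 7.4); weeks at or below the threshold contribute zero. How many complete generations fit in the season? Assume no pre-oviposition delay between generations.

5 generations

Weekly DD (7 × max(0, T̄ − 7.4)): 95.9, 0.0, 71.4, 8.4, 70.0, 37.1, 35.0, 79.8, 76.3, 114.8, 42.0, 42.7, 93.1, 80.5, 50.4, 113.4, 69.3, 41.3, 125.3, 109.2.
Season total = 1355.9 DD.
Complete generations = ⌊1355.9 / 248⌋ = 5.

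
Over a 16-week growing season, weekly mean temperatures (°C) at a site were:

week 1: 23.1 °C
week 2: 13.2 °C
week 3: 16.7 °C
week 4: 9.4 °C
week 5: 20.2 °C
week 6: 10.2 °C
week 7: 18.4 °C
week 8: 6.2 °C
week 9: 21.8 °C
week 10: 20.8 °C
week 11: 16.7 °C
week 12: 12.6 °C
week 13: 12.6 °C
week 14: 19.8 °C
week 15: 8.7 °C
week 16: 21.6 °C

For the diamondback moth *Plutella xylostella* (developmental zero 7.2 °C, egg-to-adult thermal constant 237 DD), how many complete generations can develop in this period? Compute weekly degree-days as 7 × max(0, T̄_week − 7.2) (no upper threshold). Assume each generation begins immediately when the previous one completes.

4 generations

Weekly DD (7 × max(0, T̄ − 7.2)): 111.3, 42.0, 66.5, 15.4, 91.0, 21.0, 78.4, 0.0, 102.2, 95.2, 66.5, 37.8, 37.8, 88.2, 10.5, 100.8.
Season total = 964.6 DD.
Complete generations = ⌊964.6 / 237⌋ = 4.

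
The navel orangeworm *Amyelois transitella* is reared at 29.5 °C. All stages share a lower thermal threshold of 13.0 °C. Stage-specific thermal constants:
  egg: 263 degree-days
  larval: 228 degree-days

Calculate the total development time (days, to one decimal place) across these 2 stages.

Daily accumulation at 29.5 °C = 29.5 − 13.0 = 16.5 DD/day.
Total K = 263 + 228 = 491 DD.
Total duration = 491 / 16.5 = 29.758 ≈ 29.8 days.

29.8 days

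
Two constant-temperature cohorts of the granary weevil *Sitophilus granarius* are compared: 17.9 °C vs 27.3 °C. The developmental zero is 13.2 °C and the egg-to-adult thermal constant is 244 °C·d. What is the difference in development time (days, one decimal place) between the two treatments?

34.6 days

At 17.9 °C: 244 / (17.9 − 13.2) = 244 / 4.7 = 51.915 d.
At 27.3 °C: 244 / (27.3 − 13.2) = 244 / 14.1 = 17.305 d.
Difference = |51.915 − 17.305| = 34.610 ≈ 34.6 days.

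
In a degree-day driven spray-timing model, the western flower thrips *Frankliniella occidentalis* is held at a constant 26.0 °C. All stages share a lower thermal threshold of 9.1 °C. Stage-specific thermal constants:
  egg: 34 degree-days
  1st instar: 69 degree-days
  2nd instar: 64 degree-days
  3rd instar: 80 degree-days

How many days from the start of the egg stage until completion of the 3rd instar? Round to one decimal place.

Daily accumulation at 26.0 °C = 26.0 − 9.1 = 16.9 DD/day.
Total K = 34 + 69 + 64 + 80 = 247 DD.
Total duration = 247 / 16.9 = 14.615 ≈ 14.6 days.

14.6 days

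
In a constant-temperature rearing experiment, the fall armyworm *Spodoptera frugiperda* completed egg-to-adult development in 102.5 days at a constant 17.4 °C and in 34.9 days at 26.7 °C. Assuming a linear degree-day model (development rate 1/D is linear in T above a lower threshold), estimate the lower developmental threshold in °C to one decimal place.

12.6 °C

Linear rate model ⇒ the product D·(T − T_b) is constant across temperatures.
102.5·(17.4 − T_b) = 34.9·(26.7 − T_b)
T_b = (102.5·17.4 − 34.9·26.7) / (102.5 − 34.9) = 851.67 / 67.6 = 12.599 °C ≈ 12.6 °C.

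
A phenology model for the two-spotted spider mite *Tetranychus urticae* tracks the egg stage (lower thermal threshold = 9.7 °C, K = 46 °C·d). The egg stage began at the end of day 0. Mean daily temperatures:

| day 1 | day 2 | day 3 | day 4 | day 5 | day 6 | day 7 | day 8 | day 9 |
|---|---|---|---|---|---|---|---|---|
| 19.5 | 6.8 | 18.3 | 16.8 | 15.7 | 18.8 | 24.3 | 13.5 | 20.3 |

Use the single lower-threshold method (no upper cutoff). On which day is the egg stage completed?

day 7

Daily DD above 9.7 °C: 9.8, 0.0, 8.6, 7.1, 6.0, 9.1, 14.6, 3.8, 10.6.
Cumulative: 9.8, 9.8, 18.4, 25.5, 31.5, 40.6, 55.2, 59.0, 69.6.
The total first reaches 46 DD on day 7.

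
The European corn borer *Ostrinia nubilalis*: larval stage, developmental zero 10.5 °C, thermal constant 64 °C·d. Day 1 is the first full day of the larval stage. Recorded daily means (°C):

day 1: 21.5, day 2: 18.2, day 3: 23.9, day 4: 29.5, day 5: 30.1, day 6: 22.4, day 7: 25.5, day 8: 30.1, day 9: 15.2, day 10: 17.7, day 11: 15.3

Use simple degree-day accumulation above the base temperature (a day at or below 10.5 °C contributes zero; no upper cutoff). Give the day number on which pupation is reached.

day 5

Daily DD above 10.5 °C: 11.0, 7.7, 13.4, 19.0, 19.6, 11.9, 15.0, 19.6, 4.7, 7.2, 4.8.
Cumulative: 11.0, 18.7, 32.1, 51.1, 70.7, 82.6, 97.6, 117.2, 121.9, 129.1, 133.9.
The total first reaches 64 DD on day 5.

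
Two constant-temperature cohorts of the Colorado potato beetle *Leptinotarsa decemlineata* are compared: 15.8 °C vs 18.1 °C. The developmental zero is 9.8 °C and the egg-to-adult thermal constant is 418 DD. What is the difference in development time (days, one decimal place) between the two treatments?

At 15.8 °C: 418 / (15.8 − 9.8) = 418 / 6.0 = 69.667 d.
At 18.1 °C: 418 / (18.1 − 9.8) = 418 / 8.3 = 50.361 d.
Difference = |69.667 − 50.361| = 19.305 ≈ 19.3 days.

19.3 days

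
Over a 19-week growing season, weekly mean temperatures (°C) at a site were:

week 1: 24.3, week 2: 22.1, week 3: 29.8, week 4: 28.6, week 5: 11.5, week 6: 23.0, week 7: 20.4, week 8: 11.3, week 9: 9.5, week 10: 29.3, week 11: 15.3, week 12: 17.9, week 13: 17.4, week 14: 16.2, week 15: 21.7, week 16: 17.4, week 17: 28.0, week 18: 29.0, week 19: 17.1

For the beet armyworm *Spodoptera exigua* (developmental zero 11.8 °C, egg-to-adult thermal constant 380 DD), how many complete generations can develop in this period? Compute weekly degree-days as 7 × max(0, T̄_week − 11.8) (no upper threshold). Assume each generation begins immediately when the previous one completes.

Weekly DD (7 × max(0, T̄ − 11.8)): 87.5, 72.1, 126.0, 117.6, 0.0, 78.4, 60.2, 0.0, 0.0, 122.5, 24.5, 42.7, 39.2, 30.8, 69.3, 39.2, 113.4, 120.4, 37.1.
Season total = 1180.9 DD.
Complete generations = ⌊1180.9 / 380⌋ = 3.

3 generations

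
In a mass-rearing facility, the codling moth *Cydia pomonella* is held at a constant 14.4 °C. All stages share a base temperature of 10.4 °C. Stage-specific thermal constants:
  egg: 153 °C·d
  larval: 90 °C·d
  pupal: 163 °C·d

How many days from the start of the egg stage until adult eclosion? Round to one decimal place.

101.5 days

Daily accumulation at 14.4 °C = 14.4 − 10.4 = 4.0 DD/day.
Total K = 153 + 90 + 163 = 406 DD.
Total duration = 406 / 4.0 = 101.500 ≈ 101.5 days.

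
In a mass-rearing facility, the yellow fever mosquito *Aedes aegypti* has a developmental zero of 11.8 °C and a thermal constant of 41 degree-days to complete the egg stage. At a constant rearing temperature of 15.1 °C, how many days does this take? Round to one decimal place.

Daily accumulation = 15.1 − 11.8 = 3.3 DD/day.
Duration = 41 / 3.3 = 12.424 ≈ 12.4 days.

12.4 days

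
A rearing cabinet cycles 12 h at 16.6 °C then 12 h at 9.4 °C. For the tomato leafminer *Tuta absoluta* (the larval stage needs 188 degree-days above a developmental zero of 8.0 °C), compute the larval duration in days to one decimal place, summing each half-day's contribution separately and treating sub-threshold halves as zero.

Day half: max(0, 16.6 − 8.0) × 0.5 = 8.6 × 0.5 = 4.30 DD.
Night half: max(0, 9.4 − 8.0) × 0.5 = 1.4 × 0.5 = 0.70 DD.
Per 24 h: 5.00 DD/day.
Duration = 188 / 5.00 = 37.600 ≈ 37.6 days.

37.6 days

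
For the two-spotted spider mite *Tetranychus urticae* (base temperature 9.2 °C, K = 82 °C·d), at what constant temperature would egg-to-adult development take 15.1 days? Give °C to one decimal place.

14.6 °C

Required daily accumulation = 82 / 15.1 = 5.430 DD/day.
T = T_base + 5.430 = 9.2 + 5.430 = 14.630 ≈ 14.6 °C.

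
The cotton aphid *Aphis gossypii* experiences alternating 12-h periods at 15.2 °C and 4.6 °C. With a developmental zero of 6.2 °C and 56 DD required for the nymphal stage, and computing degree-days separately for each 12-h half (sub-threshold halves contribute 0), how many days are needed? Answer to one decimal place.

Day half: max(0, 15.2 − 6.2) × 0.5 = 9.0 × 0.5 = 4.50 DD.
Night half: max(0, 4.6 − 6.2) × 0.5 = 0.0 × 0.5 = 0.00 DD.
Per 24 h: 4.50 DD/day.
Duration = 56 / 4.50 = 12.444 ≈ 12.4 days.

12.4 days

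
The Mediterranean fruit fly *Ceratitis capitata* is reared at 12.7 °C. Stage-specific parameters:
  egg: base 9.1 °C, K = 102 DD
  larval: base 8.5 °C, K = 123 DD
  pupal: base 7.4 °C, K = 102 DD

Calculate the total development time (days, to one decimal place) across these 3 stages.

egg: 102 / (12.7 − 9.1) = 102 / 3.6 = 28.333 d.
larval: 123 / (12.7 − 8.5) = 123 / 4.2 = 29.286 d.
pupal: 102 / (12.7 − 7.4) = 102 / 5.3 = 19.245 d.
Sum = 76.864 ≈ 76.9 days.

76.9 days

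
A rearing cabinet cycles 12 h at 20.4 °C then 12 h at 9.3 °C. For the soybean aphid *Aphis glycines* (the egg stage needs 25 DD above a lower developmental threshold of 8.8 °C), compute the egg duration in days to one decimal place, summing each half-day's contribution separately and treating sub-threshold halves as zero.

Day half: max(0, 20.4 − 8.8) × 0.5 = 11.6 × 0.5 = 5.80 DD.
Night half: max(0, 9.3 − 8.8) × 0.5 = 0.5 × 0.5 = 0.25 DD.
Per 24 h: 6.05 DD/day.
Duration = 25 / 6.05 = 4.132 ≈ 4.1 days.

4.1 days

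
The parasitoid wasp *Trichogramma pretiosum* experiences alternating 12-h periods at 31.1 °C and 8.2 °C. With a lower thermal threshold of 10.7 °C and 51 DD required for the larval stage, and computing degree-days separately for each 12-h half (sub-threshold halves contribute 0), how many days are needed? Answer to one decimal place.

Day half: max(0, 31.1 − 10.7) × 0.5 = 20.4 × 0.5 = 10.20 DD.
Night half: max(0, 8.2 − 10.7) × 0.5 = 0.0 × 0.5 = 0.00 DD.
Per 24 h: 10.20 DD/day.
Duration = 51 / 10.20 = 5.000 ≈ 5.0 days.

5.0 days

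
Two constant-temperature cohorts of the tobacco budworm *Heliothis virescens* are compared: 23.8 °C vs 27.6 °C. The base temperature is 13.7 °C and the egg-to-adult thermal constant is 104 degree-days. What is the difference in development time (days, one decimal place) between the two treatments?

2.8 days

At 23.8 °C: 104 / (23.8 − 13.7) = 104 / 10.1 = 10.297 d.
At 27.6 °C: 104 / (27.6 − 13.7) = 104 / 13.9 = 7.482 d.
Difference = |10.297 − 7.482| = 2.815 ≈ 2.8 days.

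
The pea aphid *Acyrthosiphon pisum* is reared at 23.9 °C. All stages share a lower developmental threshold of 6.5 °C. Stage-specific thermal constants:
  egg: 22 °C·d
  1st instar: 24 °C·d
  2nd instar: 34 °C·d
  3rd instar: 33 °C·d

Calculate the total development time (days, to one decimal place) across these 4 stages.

Daily accumulation at 23.9 °C = 23.9 − 6.5 = 17.4 DD/day.
Total K = 22 + 24 + 34 + 33 = 113 DD.
Total duration = 113 / 17.4 = 6.494 ≈ 6.5 days.

6.5 days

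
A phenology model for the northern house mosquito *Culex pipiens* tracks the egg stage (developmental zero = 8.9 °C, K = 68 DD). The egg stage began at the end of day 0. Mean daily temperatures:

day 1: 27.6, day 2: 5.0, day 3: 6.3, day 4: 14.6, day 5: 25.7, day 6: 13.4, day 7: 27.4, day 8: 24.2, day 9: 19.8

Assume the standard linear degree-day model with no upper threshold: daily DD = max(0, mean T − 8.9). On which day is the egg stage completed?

day 8

Daily DD above 8.9 °C: 18.7, 0.0, 0.0, 5.7, 16.8, 4.5, 18.5, 15.3, 10.9.
Cumulative: 18.7, 18.7, 18.7, 24.4, 41.2, 45.7, 64.2, 79.5, 90.4.
The total first reaches 68 DD on day 8.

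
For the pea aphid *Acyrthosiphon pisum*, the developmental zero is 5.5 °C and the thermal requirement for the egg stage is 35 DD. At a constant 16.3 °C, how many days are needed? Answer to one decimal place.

3.2 days

Daily accumulation = 16.3 − 5.5 = 10.8 DD/day.
Duration = 35 / 10.8 = 3.241 ≈ 3.2 days.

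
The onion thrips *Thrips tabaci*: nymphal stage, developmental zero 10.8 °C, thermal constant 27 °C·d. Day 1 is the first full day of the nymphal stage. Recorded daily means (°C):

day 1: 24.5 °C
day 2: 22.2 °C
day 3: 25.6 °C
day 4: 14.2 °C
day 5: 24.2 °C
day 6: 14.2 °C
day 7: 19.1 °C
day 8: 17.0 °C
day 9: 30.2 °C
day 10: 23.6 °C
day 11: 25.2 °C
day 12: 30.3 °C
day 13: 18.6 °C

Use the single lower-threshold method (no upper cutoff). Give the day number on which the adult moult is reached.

Daily DD above 10.8 °C: 13.7, 11.4, 14.8, 3.4, 13.4, 3.4, 8.3, 6.2, 19.4, 12.8, 14.4, 19.5, 7.8.
Cumulative: 13.7, 25.1, 39.9, 43.3, 56.7, 60.1, 68.4, 74.6, 94.0, 106.8, 121.2, 140.7, 148.5.
The total first reaches 27 DD on day 3.

day 3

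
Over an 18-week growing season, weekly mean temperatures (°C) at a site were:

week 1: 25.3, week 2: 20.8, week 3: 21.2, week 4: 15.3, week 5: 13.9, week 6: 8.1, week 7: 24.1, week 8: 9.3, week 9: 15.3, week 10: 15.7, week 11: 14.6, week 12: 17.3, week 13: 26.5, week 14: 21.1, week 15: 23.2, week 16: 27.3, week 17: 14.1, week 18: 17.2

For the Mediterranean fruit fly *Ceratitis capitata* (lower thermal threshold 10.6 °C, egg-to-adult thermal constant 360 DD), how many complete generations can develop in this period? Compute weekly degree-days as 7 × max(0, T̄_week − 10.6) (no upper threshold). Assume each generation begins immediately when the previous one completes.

2 generations

Weekly DD (7 × max(0, T̄ − 10.6)): 102.9, 71.4, 74.2, 32.9, 23.1, 0.0, 94.5, 0.0, 32.9, 35.7, 28.0, 46.9, 111.3, 73.5, 88.2, 116.9, 24.5, 46.2.
Season total = 1003.1 DD.
Complete generations = ⌊1003.1 / 360⌋ = 2.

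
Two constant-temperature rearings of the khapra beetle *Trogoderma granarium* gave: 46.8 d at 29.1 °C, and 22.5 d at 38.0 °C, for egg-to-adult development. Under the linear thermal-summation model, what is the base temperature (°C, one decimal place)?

Equal thermal constants: D₁(T₁ − T_b) = D₂(T₂ − T_b).
46.8·(29.1 − T_b) = 22.5·(38.0 − T_b)
T_b = (46.8·29.1 − 22.5·38.0) / (46.8 − 22.5) = 506.88 / 24.3 = 20.859 °C ≈ 20.9 °C.

20.9 °C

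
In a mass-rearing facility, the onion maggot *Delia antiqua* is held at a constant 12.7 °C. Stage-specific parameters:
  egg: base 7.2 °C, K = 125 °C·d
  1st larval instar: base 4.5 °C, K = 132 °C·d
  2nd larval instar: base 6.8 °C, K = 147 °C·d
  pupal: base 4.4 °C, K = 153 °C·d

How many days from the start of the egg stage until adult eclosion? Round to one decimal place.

82.2 days

egg: 125 / (12.7 − 7.2) = 125 / 5.5 = 22.727 d.
1st larval instar: 132 / (12.7 − 4.5) = 132 / 8.2 = 16.098 d.
2nd larval instar: 147 / (12.7 − 6.8) = 147 / 5.9 = 24.915 d.
pupal: 153 / (12.7 − 4.4) = 153 / 8.3 = 18.434 d.
Sum = 82.174 ≈ 82.2 days.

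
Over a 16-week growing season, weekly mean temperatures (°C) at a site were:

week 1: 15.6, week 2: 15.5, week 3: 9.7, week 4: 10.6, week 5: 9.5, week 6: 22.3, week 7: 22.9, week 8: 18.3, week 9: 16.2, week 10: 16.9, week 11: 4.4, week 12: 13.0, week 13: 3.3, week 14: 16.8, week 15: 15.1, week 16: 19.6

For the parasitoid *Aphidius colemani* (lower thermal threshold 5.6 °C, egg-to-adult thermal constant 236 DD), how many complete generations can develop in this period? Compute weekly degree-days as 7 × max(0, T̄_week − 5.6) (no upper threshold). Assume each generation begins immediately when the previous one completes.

Weekly DD (7 × max(0, T̄ − 5.6)): 70.0, 69.3, 28.7, 35.0, 27.3, 116.9, 121.1, 88.9, 74.2, 79.1, 0.0, 51.8, 0.0, 78.4, 66.5, 98.0.
Season total = 1005.2 DD.
Complete generations = ⌊1005.2 / 236⌋ = 4.

4 generations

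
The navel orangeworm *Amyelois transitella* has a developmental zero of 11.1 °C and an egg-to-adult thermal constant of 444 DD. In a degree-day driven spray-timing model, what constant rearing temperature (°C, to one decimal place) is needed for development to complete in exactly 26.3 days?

28.0 °C

Required daily accumulation = 444 / 26.3 = 16.882 DD/day.
T = T_base + 16.882 = 11.1 + 16.882 = 27.982 ≈ 28.0 °C.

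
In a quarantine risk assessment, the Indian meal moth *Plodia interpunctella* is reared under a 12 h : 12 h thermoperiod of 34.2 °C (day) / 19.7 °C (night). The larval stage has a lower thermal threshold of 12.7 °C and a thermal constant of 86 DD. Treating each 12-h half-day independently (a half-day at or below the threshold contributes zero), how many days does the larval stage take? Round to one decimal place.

Day half: max(0, 34.2 − 12.7) × 0.5 = 21.5 × 0.5 = 10.75 DD.
Night half: max(0, 19.7 − 12.7) × 0.5 = 7.0 × 0.5 = 3.50 DD.
Per 24 h: 14.25 DD/day.
Duration = 86 / 14.25 = 6.035 ≈ 6.0 days.

6.0 days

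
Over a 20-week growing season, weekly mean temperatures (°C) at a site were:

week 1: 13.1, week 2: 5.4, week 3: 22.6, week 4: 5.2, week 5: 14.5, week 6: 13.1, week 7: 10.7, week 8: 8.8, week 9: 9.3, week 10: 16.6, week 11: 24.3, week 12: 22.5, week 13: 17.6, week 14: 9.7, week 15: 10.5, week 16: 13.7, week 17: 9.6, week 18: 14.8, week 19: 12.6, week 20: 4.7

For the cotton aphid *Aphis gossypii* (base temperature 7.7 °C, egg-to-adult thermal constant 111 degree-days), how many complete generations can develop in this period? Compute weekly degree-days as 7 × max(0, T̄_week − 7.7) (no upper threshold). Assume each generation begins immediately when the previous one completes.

7 generations

Weekly DD (7 × max(0, T̄ − 7.7)): 37.8, 0.0, 104.3, 0.0, 47.6, 37.8, 21.0, 7.7, 11.2, 62.3, 116.2, 103.6, 69.3, 14.0, 19.6, 42.0, 13.3, 49.7, 34.3, 0.0.
Season total = 791.7 DD.
Complete generations = ⌊791.7 / 111⌋ = 7.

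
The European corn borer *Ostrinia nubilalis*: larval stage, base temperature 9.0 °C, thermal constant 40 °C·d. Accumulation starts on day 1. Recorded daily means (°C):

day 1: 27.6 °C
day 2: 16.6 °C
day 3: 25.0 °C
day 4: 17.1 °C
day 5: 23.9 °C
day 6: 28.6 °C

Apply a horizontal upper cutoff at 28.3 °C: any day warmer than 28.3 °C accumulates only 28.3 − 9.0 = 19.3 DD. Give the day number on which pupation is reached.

Daily DD above 9.0 °C (capped at 19.3): 18.6, 7.6, 16.0, 8.1, 14.9, 19.3.
Cumulative: 18.6, 26.2, 42.2, 50.3, 65.2, 84.5.
The total first reaches 40 DD on day 3.

day 3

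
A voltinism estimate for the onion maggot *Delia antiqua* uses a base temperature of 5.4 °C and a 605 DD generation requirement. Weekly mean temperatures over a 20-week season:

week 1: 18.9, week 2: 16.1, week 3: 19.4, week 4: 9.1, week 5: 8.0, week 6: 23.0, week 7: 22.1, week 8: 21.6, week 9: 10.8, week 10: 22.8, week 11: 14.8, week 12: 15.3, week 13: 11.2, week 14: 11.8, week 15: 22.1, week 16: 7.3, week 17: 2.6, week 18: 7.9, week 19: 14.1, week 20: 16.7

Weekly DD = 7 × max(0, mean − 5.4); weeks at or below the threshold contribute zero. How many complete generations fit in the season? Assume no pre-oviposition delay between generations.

Weekly DD (7 × max(0, T̄ − 5.4)): 94.5, 74.9, 98.0, 25.9, 18.2, 123.2, 116.9, 113.4, 37.8, 121.8, 65.8, 69.3, 40.6, 44.8, 116.9, 13.3, 0.0, 17.5, 60.9, 79.1.
Season total = 1332.8 DD.
Complete generations = ⌊1332.8 / 605⌋ = 2.

2 generations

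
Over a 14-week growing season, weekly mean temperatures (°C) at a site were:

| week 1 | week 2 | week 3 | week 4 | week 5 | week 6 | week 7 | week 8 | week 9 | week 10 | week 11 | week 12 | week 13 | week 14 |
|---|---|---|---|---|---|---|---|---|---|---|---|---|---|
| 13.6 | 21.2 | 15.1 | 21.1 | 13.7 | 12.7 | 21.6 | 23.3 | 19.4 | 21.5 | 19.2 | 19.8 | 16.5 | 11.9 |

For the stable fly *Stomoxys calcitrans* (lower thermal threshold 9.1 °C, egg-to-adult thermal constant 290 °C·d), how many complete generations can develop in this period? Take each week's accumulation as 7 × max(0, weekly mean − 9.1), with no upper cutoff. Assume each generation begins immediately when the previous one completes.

Weekly DD (7 × max(0, T̄ − 9.1)): 31.5, 84.7, 42.0, 84.0, 32.2, 25.2, 87.5, 99.4, 72.1, 86.8, 70.7, 74.9, 51.8, 19.6.
Season total = 862.4 DD.
Complete generations = ⌊862.4 / 290⌋ = 2.

2 generations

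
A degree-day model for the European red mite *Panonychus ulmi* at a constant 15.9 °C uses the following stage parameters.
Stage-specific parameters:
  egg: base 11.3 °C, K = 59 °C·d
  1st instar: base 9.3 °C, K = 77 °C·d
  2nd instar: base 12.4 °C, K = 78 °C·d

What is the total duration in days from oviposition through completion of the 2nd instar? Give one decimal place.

46.8 days

egg: 59 / (15.9 − 11.3) = 59 / 4.6 = 12.826 d.
1st instar: 77 / (15.9 − 9.3) = 77 / 6.6 = 11.667 d.
2nd instar: 78 / (15.9 − 12.4) = 78 / 3.5 = 22.286 d.
Sum = 46.778 ≈ 46.8 days.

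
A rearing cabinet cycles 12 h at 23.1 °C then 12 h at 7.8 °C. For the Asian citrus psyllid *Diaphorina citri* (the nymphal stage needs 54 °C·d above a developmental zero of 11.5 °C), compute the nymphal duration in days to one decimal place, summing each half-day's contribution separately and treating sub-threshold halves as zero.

Day half: max(0, 23.1 − 11.5) × 0.5 = 11.6 × 0.5 = 5.80 DD.
Night half: max(0, 7.8 − 11.5) × 0.5 = 0.0 × 0.5 = 0.00 DD.
Per 24 h: 5.80 DD/day.
Duration = 54 / 5.80 = 9.310 ≈ 9.3 days.

9.3 days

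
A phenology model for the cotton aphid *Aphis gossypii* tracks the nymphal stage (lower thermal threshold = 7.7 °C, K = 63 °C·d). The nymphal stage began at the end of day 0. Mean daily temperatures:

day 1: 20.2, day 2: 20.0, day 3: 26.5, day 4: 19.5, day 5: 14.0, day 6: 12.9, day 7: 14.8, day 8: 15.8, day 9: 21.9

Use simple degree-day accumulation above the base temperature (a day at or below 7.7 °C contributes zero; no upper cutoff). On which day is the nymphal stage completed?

Daily DD above 7.7 °C: 12.5, 12.3, 18.8, 11.8, 6.3, 5.2, 7.1, 8.1, 14.2.
Cumulative: 12.5, 24.8, 43.6, 55.4, 61.7, 66.9, 74.0, 82.1, 96.3.
The total first reaches 63 DD on day 6.

day 6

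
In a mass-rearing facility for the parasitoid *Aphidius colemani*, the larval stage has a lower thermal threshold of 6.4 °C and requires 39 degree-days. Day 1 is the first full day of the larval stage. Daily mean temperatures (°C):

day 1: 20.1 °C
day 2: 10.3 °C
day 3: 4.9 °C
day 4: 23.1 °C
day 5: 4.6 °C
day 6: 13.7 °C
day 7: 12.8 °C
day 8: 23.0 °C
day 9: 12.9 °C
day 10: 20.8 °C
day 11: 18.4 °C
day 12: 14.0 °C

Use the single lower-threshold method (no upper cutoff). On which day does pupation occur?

Daily DD above 6.4 °C: 13.7, 3.9, 0.0, 16.7, 0.0, 7.3, 6.4, 16.6, 6.5, 14.4, 12.0, 7.6.
Cumulative: 13.7, 17.6, 17.6, 34.3, 34.3, 41.6, 48.0, 64.6, 71.1, 85.5, 97.5, 105.1.
The total first reaches 39 DD on day 6.

day 6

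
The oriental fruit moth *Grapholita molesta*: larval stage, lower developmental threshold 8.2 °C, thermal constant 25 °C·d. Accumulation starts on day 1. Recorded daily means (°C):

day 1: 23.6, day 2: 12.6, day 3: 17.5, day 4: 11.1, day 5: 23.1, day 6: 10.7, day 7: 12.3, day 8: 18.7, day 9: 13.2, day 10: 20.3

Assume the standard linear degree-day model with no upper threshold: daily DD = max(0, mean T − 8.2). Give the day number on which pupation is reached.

day 3

Daily DD above 8.2 °C: 15.4, 4.4, 9.3, 2.9, 14.9, 2.5, 4.1, 10.5, 5.0, 12.1.
Cumulative: 15.4, 19.8, 29.1, 32.0, 46.9, 49.4, 53.5, 64.0, 69.0, 81.1.
The total first reaches 25 DD on day 3.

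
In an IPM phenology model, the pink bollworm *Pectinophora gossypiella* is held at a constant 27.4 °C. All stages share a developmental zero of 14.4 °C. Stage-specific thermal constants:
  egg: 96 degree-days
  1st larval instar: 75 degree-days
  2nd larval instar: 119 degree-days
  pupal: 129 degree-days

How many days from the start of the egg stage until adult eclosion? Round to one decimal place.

Daily accumulation at 27.4 °C = 27.4 − 14.4 = 13.0 DD/day.
Total K = 96 + 75 + 119 + 129 = 419 DD.
Total duration = 419 / 13.0 = 32.231 ≈ 32.2 days.

32.2 days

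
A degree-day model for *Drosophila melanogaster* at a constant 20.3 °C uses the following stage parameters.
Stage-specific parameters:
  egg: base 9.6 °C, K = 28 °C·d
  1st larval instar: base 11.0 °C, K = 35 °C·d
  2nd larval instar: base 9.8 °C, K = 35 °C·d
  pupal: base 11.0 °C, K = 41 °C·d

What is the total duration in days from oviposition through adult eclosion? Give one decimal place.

egg: 28 / (20.3 − 9.6) = 28 / 10.7 = 2.617 d.
1st larval instar: 35 / (20.3 − 11.0) = 35 / 9.3 = 3.763 d.
2nd larval instar: 35 / (20.3 − 9.8) = 35 / 10.5 = 3.333 d.
pupal: 41 / (20.3 − 11.0) = 41 / 9.3 = 4.409 d.
Sum = 14.122 ≈ 14.1 days.

14.1 days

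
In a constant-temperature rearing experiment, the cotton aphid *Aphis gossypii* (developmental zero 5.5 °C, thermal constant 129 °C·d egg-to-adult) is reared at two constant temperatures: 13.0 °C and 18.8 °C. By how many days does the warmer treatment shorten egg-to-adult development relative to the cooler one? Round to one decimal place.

7.5 days

At 13.0 °C: 129 / (13.0 − 5.5) = 129 / 7.5 = 17.200 d.
At 18.8 °C: 129 / (18.8 − 5.5) = 129 / 13.3 = 9.699 d.
Difference = |17.200 − 9.699| = 7.501 ≈ 7.5 days.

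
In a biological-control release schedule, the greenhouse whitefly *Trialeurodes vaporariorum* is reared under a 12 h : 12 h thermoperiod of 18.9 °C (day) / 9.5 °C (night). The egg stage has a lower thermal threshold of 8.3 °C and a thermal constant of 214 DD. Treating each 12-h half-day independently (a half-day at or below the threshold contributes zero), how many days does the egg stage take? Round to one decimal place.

Day half: max(0, 18.9 − 8.3) × 0.5 = 10.6 × 0.5 = 5.30 DD.
Night half: max(0, 9.5 − 8.3) × 0.5 = 1.2 × 0.5 = 0.60 DD.
Per 24 h: 5.90 DD/day.
Duration = 214 / 5.90 = 36.271 ≈ 36.3 days.

36.3 days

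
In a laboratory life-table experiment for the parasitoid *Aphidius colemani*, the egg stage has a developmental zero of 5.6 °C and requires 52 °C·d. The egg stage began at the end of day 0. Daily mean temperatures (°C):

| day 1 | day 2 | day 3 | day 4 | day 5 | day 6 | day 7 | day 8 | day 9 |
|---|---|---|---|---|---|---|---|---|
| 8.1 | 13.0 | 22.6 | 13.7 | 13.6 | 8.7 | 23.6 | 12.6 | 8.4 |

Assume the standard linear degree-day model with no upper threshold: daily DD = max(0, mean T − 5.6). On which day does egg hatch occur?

Daily DD above 5.6 °C: 2.5, 7.4, 17.0, 8.1, 8.0, 3.1, 18.0, 7.0, 2.8.
Cumulative: 2.5, 9.9, 26.9, 35.0, 43.0, 46.1, 64.1, 71.1, 73.9.
The total first reaches 52 DD on day 7.

day 7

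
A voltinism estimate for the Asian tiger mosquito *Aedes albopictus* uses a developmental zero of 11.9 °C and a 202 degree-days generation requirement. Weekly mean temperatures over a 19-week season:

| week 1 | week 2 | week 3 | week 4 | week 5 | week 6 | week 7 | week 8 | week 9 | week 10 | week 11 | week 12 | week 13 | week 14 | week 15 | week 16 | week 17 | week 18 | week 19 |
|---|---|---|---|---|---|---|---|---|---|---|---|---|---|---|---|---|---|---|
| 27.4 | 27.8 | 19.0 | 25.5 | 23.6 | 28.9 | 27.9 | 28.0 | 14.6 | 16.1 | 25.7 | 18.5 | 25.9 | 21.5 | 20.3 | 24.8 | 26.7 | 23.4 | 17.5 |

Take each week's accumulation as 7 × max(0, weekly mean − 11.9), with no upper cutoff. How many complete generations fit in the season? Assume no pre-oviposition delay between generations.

Weekly DD (7 × max(0, T̄ − 11.9)): 108.5, 111.3, 49.7, 95.2, 81.9, 119.0, 112.0, 112.7, 18.9, 29.4, 96.6, 46.2, 98.0, 67.2, 58.8, 90.3, 103.6, 80.5, 39.2.
Season total = 1519.0 DD.
Complete generations = ⌊1519.0 / 202⌋ = 7.

7 generations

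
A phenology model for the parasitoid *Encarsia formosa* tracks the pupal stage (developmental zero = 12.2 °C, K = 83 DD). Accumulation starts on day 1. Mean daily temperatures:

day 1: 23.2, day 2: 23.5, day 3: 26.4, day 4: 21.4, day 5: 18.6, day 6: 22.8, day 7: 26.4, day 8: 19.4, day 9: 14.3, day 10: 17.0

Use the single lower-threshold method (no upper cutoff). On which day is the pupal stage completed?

day 8

Daily DD above 12.2 °C: 11.0, 11.3, 14.2, 9.2, 6.4, 10.6, 14.2, 7.2, 2.1, 4.8.
Cumulative: 11.0, 22.3, 36.5, 45.7, 52.1, 62.7, 76.9, 84.1, 86.2, 91.0.
The total first reaches 83 DD on day 8.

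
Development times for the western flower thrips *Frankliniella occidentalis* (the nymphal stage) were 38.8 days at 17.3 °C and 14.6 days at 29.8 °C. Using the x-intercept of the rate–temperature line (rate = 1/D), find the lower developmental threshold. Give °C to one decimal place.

Under the model K = D·(T − T_b), so D₁·(T₁ − T_b) = D₂·(T₂ − T_b).
38.8·(17.3 − T_b) = 14.6·(29.8 − T_b)
T_b = (38.8·17.3 − 14.6·29.8) / (38.8 − 14.6) = 236.16 / 24.2 = 9.759 °C ≈ 9.8 °C.

9.8 °C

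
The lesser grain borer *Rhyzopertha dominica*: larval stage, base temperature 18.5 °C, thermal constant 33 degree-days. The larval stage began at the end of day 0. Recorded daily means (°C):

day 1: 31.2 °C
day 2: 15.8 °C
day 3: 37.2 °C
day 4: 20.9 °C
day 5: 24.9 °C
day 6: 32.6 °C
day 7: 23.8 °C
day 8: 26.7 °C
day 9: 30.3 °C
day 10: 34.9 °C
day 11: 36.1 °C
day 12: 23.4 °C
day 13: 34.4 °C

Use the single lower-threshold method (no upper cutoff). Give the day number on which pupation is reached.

day 4

Daily DD above 18.5 °C: 12.7, 0.0, 18.7, 2.4, 6.4, 14.1, 5.3, 8.2, 11.8, 16.4, 17.6, 4.9, 15.9.
Cumulative: 12.7, 12.7, 31.4, 33.8, 40.2, 54.3, 59.6, 67.8, 79.6, 96.0, 113.6, 118.5, 134.4.
The total first reaches 33 DD on day 4.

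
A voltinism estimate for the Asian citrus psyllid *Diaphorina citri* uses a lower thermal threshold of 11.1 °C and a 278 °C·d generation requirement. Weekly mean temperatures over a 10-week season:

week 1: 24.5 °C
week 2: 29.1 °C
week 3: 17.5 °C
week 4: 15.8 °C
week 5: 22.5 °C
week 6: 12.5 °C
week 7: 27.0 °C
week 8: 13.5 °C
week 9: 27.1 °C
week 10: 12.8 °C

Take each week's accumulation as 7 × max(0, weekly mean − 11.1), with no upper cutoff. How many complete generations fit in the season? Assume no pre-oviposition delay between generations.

Weekly DD (7 × max(0, T̄ − 11.1)): 93.8, 126.0, 44.8, 32.9, 79.8, 9.8, 111.3, 16.8, 112.0, 11.9.
Season total = 639.1 DD.
Complete generations = ⌊639.1 / 278⌋ = 2.

2 generations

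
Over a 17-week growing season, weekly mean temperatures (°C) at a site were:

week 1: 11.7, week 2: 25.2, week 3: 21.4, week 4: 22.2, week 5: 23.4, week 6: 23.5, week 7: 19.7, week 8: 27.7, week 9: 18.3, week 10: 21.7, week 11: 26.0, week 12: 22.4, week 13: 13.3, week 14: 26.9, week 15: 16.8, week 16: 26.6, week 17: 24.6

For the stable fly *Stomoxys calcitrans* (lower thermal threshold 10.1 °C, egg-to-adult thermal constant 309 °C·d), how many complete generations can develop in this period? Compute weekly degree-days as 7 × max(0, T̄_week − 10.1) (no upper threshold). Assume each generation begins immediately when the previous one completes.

4 generations

Weekly DD (7 × max(0, T̄ − 10.1)): 11.2, 105.7, 79.1, 84.7, 93.1, 93.8, 67.2, 123.2, 57.4, 81.2, 111.3, 86.1, 22.4, 117.6, 46.9, 115.5, 101.5.
Season total = 1397.9 DD.
Complete generations = ⌊1397.9 / 309⌋ = 4.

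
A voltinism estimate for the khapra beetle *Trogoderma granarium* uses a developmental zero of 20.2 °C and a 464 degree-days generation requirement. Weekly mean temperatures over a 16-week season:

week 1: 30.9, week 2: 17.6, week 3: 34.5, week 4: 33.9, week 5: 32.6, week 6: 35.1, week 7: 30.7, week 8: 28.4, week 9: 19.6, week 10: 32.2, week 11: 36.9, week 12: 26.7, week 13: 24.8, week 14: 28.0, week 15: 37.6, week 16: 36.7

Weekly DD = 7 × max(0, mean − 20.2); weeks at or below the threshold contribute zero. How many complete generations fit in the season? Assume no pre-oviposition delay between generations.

Weekly DD (7 × max(0, T̄ − 20.2)): 74.9, 0.0, 100.1, 95.9, 86.8, 104.3, 73.5, 57.4, 0.0, 84.0, 116.9, 45.5, 32.2, 54.6, 121.8, 115.5.
Season total = 1163.4 DD.
Complete generations = ⌊1163.4 / 464⌋ = 2.

2 generations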